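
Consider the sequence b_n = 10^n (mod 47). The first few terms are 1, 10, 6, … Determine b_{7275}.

45

b_0 = 1; b_1 = 10; b_2 = 6; b_3 = 13; b_4 = 36; b_5 = 31; b_6 = 28; b_7 = 45; b_8 = 27; b_9 = 35; b_{10} = 21; b_{11} = 22; b_{12} = 32; b_{13} = 38; b_{14} = 4; b_{15} = 40; b_{16} = 24; b_{17} = 5; b_{18} = 3; b_{19} = 30; b_{20} = 18; b_{21} = 39; b_{22} = 14; b_{23} = 46; b_{24} = 37; b_{25} = 41; b_{26} = 34; b_{27} = 11; b_{28} = 16; b_{29} = 19; b_{30} = 2; b_{31} = 20; b_{32} = 12; b_{33} = 26; b_{34} = 25; b_{35} = 15; b_{36} = 9; b_{37} = 43; b_{38} = 7; b_{39} = 23; b_{40} = 42; b_{41} = 44; b_{42} = 17; b_{43} = 29; b_{44} = 8; b_{45} = 33; b_{46} = 1.
The sequence repeats with period 46.
(7275 - 0) mod 46 = 7, so b_{7275} = b_7 = 45.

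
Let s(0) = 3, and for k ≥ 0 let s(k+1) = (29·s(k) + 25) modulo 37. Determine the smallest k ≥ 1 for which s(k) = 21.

Listing terms: s(0) = 3; s(1) = 1; s(2) = 17; s(3) = 0; s(4) = 25; s(5) = 10; s(6) = 19; s(7) = 21; s(8) = 5; s(9) = 22; s(10) = 34; s(11) = 12; s(12) = 3.
Since s(12) = s(0) = 3, the sequence is periodic with period 12.
The value 21 first appears (with k ≥ 1) at s(7).

7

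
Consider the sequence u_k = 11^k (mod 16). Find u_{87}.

3

We have u_0 = 1, u_1 = 11, u_2 = 9, u_3 = 3, u_4 = 1.
The sequence repeats with period 4.
(87 - 0) mod 4 = 3, so u_{87} = u_3 = 3.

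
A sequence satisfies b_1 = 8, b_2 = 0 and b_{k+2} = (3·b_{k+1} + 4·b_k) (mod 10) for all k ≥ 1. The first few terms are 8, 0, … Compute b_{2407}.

We have b_1 = 8,  b_2 = 0,  b_3 = 2,  b_4 = 6,  b_5 = 6,  b_6 = 2,  b_7 = 0,  b_8 = 8,  b_9 = 4,  b_{10} = 4,  b_{11} = 8,  b_{12} = 0.
Since (b_{11}, b_{12}) = (b_1, b_2) = (8, 0) (two consecutive terms determine the rest), the sequence is periodic with period 10.
(2407 - 1) mod 10 = 6, so b_{2407} = b_7 = 0.

0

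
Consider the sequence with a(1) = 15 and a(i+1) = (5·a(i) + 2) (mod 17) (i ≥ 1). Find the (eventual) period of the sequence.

We have a(1) = 15, a(2) = 9, a(3) = 13, a(4) = 16, a(5) = 14, a(6) = 4, a(7) = 5, a(8) = 10, a(9) = 1, a(10) = 7, a(11) = 3, a(12) = 0, a(13) = 2, a(14) = 12, a(15) = 11, a(16) = 6, a(17) = 15.
The sequence repeats with period 16.

16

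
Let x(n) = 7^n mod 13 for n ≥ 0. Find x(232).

9

x(0) = 1; x(1) = 7; x(2) = 10; x(3) = 5; x(4) = 9; x(5) = 11; x(6) = 12; x(7) = 6; x(8) = 3; x(9) = 8; x(10) = 4; x(11) = 2; x(12) = 1.
Since x(12) = x(0) = 1, the sequence is periodic with period 12.
(232 - 0) mod 12 = 4, so x(232) = x(4) = 9.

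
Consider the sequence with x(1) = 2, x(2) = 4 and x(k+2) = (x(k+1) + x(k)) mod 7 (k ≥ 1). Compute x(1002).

3

We have x(1) = 2, x(2) = 4, x(3) = 6, x(4) = 3, x(5) = 2, x(6) = 5, x(7) = 0, x(8) = 5, x(9) = 5, x(10) = 3, x(11) = 1, x(12) = 4, x(13) = 5, x(14) = 2, x(15) = 0, x(16) = 2, x(17) = 2, x(18) = 4.
The sequence repeats with period 16.
(1002 - 1) mod 16 = 9, so x(1002) = x(10) = 3.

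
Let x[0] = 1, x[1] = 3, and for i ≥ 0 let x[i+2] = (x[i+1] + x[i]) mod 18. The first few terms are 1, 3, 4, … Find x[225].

15

We have x[0] = 1; x[1] = 3; x[2] = 4; x[3] = 7; x[4] = 11; x[5] = 0; x[6] = 11; x[7] = 11; x[8] = 4; x[9] = 15; x[10] = 1; x[11] = 16; x[12] = 17; x[13] = 15; x[14] = 14; x[15] = 11; x[16] = 7; x[17] = 0; x[18] = 7; x[19] = 7; x[20] = 14; x[21] = 3; x[22] = 17; x[23] = 2; x[24] = 1; x[25] = 3.
Since (x[24], x[25]) = (x[0], x[1]) = (1, 3) (two consecutive terms determine the rest), the sequence is periodic with period 24.
(225 - 0) mod 24 = 9, so x[225] = x[9] = 15.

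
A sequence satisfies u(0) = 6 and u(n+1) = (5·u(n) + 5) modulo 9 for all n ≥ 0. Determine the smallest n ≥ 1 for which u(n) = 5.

3

Listing terms: u(0) = 6, u(1) = 8, u(2) = 0, u(3) = 5, u(4) = 3, u(5) = 2, u(6) = 6.
The sequence repeats with period 6.
The value 5 first appears (with n ≥ 1) at u(3).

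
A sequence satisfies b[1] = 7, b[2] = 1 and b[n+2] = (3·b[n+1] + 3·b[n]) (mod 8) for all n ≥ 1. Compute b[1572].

We have b[1] = 7; b[2] = 1; b[3] = 0; b[4] = 3; b[5] = 1; b[6] = 4; b[7] = 7; b[8] = 1.
The sequence repeats with period 6.
(1572 - 1) mod 6 = 5, so b[1572] = b[6] = 4.

4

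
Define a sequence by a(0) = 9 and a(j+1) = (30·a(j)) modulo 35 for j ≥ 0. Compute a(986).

We have a(0) = 9; a(1) = 25; a(2) = 15; a(3) = 30; a(4) = 25.
Since a(4) = a(1) = 25, the sequence is eventually periodic: after a pre-period of length 1 it cycles with period 3.
For j ≥ 1, a(j) depends only on (j - 1) mod 3. (986 - 1) mod 3 = 1, so a(986) = a(2) = 15.

15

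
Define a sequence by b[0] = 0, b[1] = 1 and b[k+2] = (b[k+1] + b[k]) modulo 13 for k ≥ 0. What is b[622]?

We have b[0] = 0,  b[1] = 1,  b[2] = 1,  b[3] = 2,  b[4] = 3,  b[5] = 5,  b[6] = 8,  b[7] = 0,  b[8] = 8,  b[9] = 8,  b[10] = 3,  b[11] = 11,  b[12] = 1,  b[13] = 12,  b[14] = 0,  b[15] = 12,  b[16] = 12,  b[17] = 11,  b[18] = 10,  b[19] = 8,  b[20] = 5,  b[21] = 0,  b[22] = 5,  b[23] = 5,  b[24] = 10,  b[25] = 2,  b[26] = 12,  b[27] = 1,  b[28] = 0,  b[29] = 1.
Since (b[28], b[29]) = (b[0], b[1]) = (0, 1) (two consecutive terms determine the rest), the sequence is periodic with period 28.
So b[622] = b[0 + ((622-0) mod 28)] = b[6] = 8.

8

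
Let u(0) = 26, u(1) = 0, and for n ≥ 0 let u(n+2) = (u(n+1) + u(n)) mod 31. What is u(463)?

24

Computing terms: u(0) = 26, u(1) = 0, u(2) = 26, u(3) = 26, u(4) = 21, u(5) = 16, u(6) = 6, u(7) = 22, u(8) = 28, u(9) = 19, u(10) = 16, u(11) = 4, u(12) = 20, u(13) = 24, u(14) = 13, u(15) = 6, u(16) = 19, u(17) = 25, u(18) = 13, u(19) = 7, u(20) = 20, u(21) = 27, u(22) = 16, u(23) = 12, u(24) = 28, u(25) = 9, u(26) = 6, u(27) = 15, u(28) = 21, u(29) = 5, u(30) = 26, u(31) = 0.
The sequence repeats with period 30.
So u(463) = u(0 + ((463-0) mod 30)) = u(13) = 24.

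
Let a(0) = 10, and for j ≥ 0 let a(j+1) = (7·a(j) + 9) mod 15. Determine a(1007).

13

We have a(0) = 10; a(1) = 4; a(2) = 7; a(3) = 13; a(4) = 10.
The sequence repeats with period 4.
(1007 - 0) mod 4 = 3, so a(1007) = a(3) = 13.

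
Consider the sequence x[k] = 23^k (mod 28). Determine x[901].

23

We have x[0] = 1; x[1] = 23; x[2] = 25; x[3] = 15; x[4] = 9; x[5] = 11; x[6] = 1.
Since x[6] = x[0] = 1, the sequence is periodic with period 6.
(901 - 0) mod 6 = 1, so x[901] = x[1] = 23.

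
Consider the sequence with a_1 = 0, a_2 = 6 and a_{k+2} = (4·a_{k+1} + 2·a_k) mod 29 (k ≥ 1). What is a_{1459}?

24

Computing terms: a_1 = 0, a_2 = 6, a_3 = 24, a_4 = 21, a_5 = 16, a_6 = 19, a_7 = 21, a_8 = 6, a_9 = 8, a_{10} = 15, a_{11} = 18, a_{12} = 15, a_{13} = 9, a_{14} = 8, a_{15} = 21, a_{16} = 13, a_{17} = 7, a_{18} = 25, a_{19} = 27, a_{20} = 13, a_{21} = 19, a_{22} = 15, a_{23} = 11, a_{24} = 16, a_{25} = 28, a_{26} = 28, a_{27} = 23, a_{28} = 3, a_{29} = 0, a_{30} = 6.
Since (a_{29}, a_{30}) = (a_1, a_2) = (0, 6) (two consecutive terms determine the rest), the sequence is periodic with period 28.
So a_{1459} = a_{1 + ((1459-1) mod 28)} = a_3 = 24.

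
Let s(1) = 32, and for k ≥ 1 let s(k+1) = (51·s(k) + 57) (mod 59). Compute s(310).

We have s(1) = 32, s(2) = 37, s(3) = 56, s(4) = 22, s(5) = 58, s(6) = 6, s(7) = 9, s(8) = 44, s(9) = 0, s(10) = 57, s(11) = 14, s(12) = 4, s(13) = 25, s(14) = 34, s(15) = 21, s(16) = 7, s(17) = 1, s(18) = 49, s(19) = 19, s(20) = 23, s(21) = 50, s(22) = 11, s(23) = 28, s(24) = 10, s(25) = 36, s(26) = 5, s(27) = 17, s(28) = 39, s(29) = 40, s(30) = 32.
Since s(30) = s(1) = 32, the sequence is periodic with period 29.
(310 - 1) mod 29 = 19, so s(310) = s(20) = 23.

23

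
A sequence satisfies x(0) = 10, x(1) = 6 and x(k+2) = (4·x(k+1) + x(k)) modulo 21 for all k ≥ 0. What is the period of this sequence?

We have x(0) = 10,  x(1) = 6,  x(2) = 13,  x(3) = 16,  x(4) = 14,  x(5) = 9,  x(6) = 8,  x(7) = 20,  x(8) = 4,  x(9) = 15,  x(10) = 1,  x(11) = 19,  x(12) = 14,  x(13) = 12,  x(14) = 20,  x(15) = 8,  x(16) = 10,  x(17) = 6.
The sequence repeats with period 16.

16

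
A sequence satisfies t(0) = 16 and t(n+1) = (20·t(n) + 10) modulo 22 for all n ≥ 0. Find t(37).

10

t(0) = 16; t(1) = 0; t(2) = 10; t(3) = 12; t(4) = 8; t(5) = 16.
Since t(5) = t(0) = 16, the sequence is periodic with period 5.
(37 - 0) mod 5 = 2, so t(37) = t(2) = 10.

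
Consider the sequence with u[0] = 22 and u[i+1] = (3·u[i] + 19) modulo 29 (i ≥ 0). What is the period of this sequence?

Computing terms: u[0] = 22, u[1] = 27, u[2] = 13, u[3] = 0, u[4] = 19, u[5] = 18, u[6] = 15, u[7] = 6, u[8] = 8, u[9] = 14, u[10] = 3, u[11] = 28, u[12] = 16, u[13] = 9, u[14] = 17, u[15] = 12, u[16] = 26, u[17] = 10, u[18] = 20, u[19] = 21, u[20] = 24, u[21] = 4, u[22] = 2, u[23] = 25, u[24] = 7, u[25] = 11, u[26] = 23, u[27] = 1, u[28] = 22.
The sequence repeats with period 28.

28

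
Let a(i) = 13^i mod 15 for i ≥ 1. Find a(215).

7

Listing terms: a(1) = 13,  a(2) = 4,  a(3) = 7,  a(4) = 1,  a(5) = 13.
The sequence repeats with period 4.
So a(215) = a(1 + ((215-1) mod 4)) = a(3) = 7.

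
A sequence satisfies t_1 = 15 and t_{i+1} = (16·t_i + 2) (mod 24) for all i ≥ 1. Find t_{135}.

10

Computing terms: t_1 = 15, t_2 = 2, t_3 = 10, t_4 = 18, t_5 = 2.
Since t_5 = t_2 = 2, the sequence is eventually periodic: after a pre-period of length 1 it cycles with period 3.
For i ≥ 2, t_i depends only on (i - 2) mod 3. (135 - 2) mod 3 = 1, so t_{135} = t_3 = 10.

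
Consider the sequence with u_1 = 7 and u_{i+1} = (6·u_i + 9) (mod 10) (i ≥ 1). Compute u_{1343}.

Listing terms: u_1 = 7,  u_2 = 1,  u_3 = 5,  u_4 = 9,  u_5 = 3,  u_6 = 7.
The sequence repeats with period 5.
(1343 - 1) mod 5 = 2, so u_{1343} = u_3 = 5.

5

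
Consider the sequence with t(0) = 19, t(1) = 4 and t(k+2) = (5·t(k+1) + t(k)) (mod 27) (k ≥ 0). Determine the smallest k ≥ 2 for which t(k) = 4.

9

Listing terms: t(0) = 19; t(1) = 4; t(2) = 12; t(3) = 10; t(4) = 8; t(5) = 23; t(6) = 15; t(7) = 17; t(8) = 19; t(9) = 4.
Since (t(8), t(9)) = (t(0), t(1)) = (19, 4) (two consecutive terms determine the rest), the sequence is periodic with period 8.
The value 4 next appears (with k ≥ 2) at t(9).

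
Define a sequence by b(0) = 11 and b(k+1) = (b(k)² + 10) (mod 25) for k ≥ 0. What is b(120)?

Computing terms: b(0) = 11; b(1) = 6; b(2) = 21; b(3) = 1; b(4) = 11.
Since b(4) = b(0) = 11, the sequence is periodic with period 4.
So b(120) = b(0 + ((120-0) mod 4)) = b(0) = 11.

11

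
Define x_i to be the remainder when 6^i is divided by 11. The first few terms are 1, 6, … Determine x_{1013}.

7

Listing terms: x_0 = 1; x_1 = 6; x_2 = 3; x_3 = 7; x_4 = 9; x_5 = 10; x_6 = 5; x_7 = 8; x_8 = 4; x_9 = 2; x_{10} = 1.
Since x_{10} = x_0 = 1, the sequence is periodic with period 10.
(1013 - 0) mod 10 = 3, so x_{1013} = x_3 = 7.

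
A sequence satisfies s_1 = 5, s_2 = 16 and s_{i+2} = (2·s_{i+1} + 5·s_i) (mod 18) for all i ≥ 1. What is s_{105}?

3

We have s_1 = 5; s_2 = 16; s_3 = 3; s_4 = 14; s_5 = 7; s_6 = 12; s_7 = 5; s_8 = 16.
Since (s_7, s_8) = (s_1, s_2) = (5, 16) (two consecutive terms determine the rest), the sequence is periodic with period 6.
So s_{105} = s_{1 + ((105-1) mod 6)} = s_3 = 3.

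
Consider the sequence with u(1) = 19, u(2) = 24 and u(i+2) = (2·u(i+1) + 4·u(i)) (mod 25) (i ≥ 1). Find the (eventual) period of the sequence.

5

We have u(1) = 19, u(2) = 24, u(3) = 24, u(4) = 19, u(5) = 9, u(6) = 19, u(7) = 24.
Since (u(6), u(7)) = (u(1), u(2)) = (19, 24) (two consecutive terms determine the rest), the sequence is periodic with period 5.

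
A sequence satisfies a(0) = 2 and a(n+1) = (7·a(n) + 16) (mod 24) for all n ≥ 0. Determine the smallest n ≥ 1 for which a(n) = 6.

Listing terms: a(0) = 2, a(1) = 6, a(2) = 10, a(3) = 14, a(4) = 18, a(5) = 22, a(6) = 2.
Since a(6) = a(0) = 2, the sequence is periodic with period 6.
The value 6 first appears (with n ≥ 1) at a(1).

1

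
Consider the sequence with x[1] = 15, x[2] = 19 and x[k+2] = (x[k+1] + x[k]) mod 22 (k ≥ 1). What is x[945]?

We have x[1] = 15,  x[2] = 19,  x[3] = 12,  x[4] = 9,  x[5] = 21,  x[6] = 8,  x[7] = 7,  x[8] = 15,  x[9] = 0,  x[10] = 15,  x[11] = 15,  x[12] = 8,  x[13] = 1,  x[14] = 9,  x[15] = 10,  x[16] = 19,  x[17] = 7,  x[18] = 4,  x[19] = 11,  x[20] = 15,  x[21] = 4,  x[22] = 19,  x[23] = 1,  x[24] = 20,  x[25] = 21,  x[26] = 19,  x[27] = 18,  x[28] = 15,  x[29] = 11,  x[30] = 4,  x[31] = 15,  x[32] = 19.
The sequence repeats with period 30.
So x[945] = x[1 + ((945-1) mod 30)] = x[15] = 10.

10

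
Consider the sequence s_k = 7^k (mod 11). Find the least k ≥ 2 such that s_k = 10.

5

s_1 = 7,  s_2 = 5,  s_3 = 2,  s_4 = 3,  s_5 = 10,  s_6 = 4,  s_7 = 6,  s_8 = 9,  s_9 = 8,  s_{10} = 1,  s_{11} = 7.
Since s_{11} = s_1 = 7, the sequence is periodic with period 10.
The value 10 first appears (with k ≥ 2) at s_5.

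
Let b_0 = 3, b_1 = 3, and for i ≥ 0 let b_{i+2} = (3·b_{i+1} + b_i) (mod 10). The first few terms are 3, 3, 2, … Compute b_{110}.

2

Computing terms: b_0 = 3, b_1 = 3, b_2 = 2, b_3 = 9, b_4 = 9, b_5 = 6, b_6 = 7, b_7 = 7, b_8 = 8, b_9 = 1, b_{10} = 1, b_{11} = 4, b_{12} = 3, b_{13} = 3.
Since (b_{12}, b_{13}) = (b_0, b_1) = (3, 3) (two consecutive terms determine the rest), the sequence is periodic with period 12.
So b_{110} = b_{0 + ((110-0) mod 12)} = b_2 = 2.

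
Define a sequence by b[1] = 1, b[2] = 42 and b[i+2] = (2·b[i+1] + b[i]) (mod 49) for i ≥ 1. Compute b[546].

40

b[1] = 1, b[2] = 42, b[3] = 36, b[4] = 16, b[5] = 19, b[6] = 5, b[7] = 29, b[8] = 14, b[9] = 8, b[10] = 30, b[11] = 19, b[12] = 19, b[13] = 8, b[14] = 35, b[15] = 29, b[16] = 44, b[17] = 19, b[18] = 33, b[19] = 36, b[20] = 7, b[21] = 1, b[22] = 9, b[23] = 19, b[24] = 47, b[25] = 15, b[26] = 28, b[27] = 22, b[28] = 23, b[29] = 19, b[30] = 12, b[31] = 43, b[32] = 0, b[33] = 43, b[34] = 37, b[35] = 19, b[36] = 26, b[37] = 22, b[38] = 21, b[39] = 15, b[40] = 2, b[41] = 19, b[42] = 40, b[43] = 1, b[44] = 42.
Since (b[43], b[44]) = (b[1], b[2]) = (1, 42) (two consecutive terms determine the rest), the sequence is periodic with period 42.
(546 - 1) mod 42 = 41, so b[546] = b[42] = 40.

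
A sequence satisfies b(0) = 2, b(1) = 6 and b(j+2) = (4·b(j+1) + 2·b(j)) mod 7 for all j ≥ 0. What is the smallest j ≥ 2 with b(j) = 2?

Listing terms: b(0) = 2,  b(1) = 6,  b(2) = 0,  b(3) = 5,  b(4) = 6,  b(5) = 6,  b(6) = 1,  b(7) = 2,  b(8) = 3,  b(9) = 2,  b(10) = 0,  b(11) = 4,  b(12) = 2,  b(13) = 2,  b(14) = 5,  b(15) = 3,  b(16) = 1,  b(17) = 3,  b(18) = 0,  b(19) = 6,  b(20) = 3,  b(21) = 3,  b(22) = 4,  b(23) = 1,  b(24) = 5,  b(25) = 1,  b(26) = 0,  b(27) = 2,  b(28) = 1,  b(29) = 1,  b(30) = 6,  b(31) = 5,  b(32) = 4,  b(33) = 5,  b(34) = 0,  b(35) = 3,  b(36) = 5,  b(37) = 5,  b(38) = 2,  b(39) = 4,  b(40) = 6,  b(41) = 4,  b(42) = 0,  b(43) = 1,  b(44) = 4,  b(45) = 4,  b(46) = 3,  b(47) = 6,  b(48) = 2,  b(49) = 6.
The sequence repeats with period 48.
The value 2 first appears (with j ≥ 2) at b(7).

7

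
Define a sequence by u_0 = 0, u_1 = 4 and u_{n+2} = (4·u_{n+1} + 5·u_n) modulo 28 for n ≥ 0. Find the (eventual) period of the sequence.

Computing terms: u_0 = 0,  u_1 = 4,  u_2 = 16,  u_3 = 0,  u_4 = 24,  u_5 = 12,  u_6 = 0,  u_7 = 4.
Since (u_6, u_7) = (u_0, u_1) = (0, 4) (two consecutive terms determine the rest), the sequence is periodic with period 6.

6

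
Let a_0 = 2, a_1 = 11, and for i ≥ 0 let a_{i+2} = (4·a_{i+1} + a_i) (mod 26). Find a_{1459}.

We have a_0 = 2, a_1 = 11, a_2 = 20, a_3 = 13, a_4 = 20, a_5 = 15, a_6 = 2, a_7 = 23, a_8 = 16, a_9 = 9, a_{10} = 0, a_{11} = 9, a_{12} = 10, a_{13} = 23, a_{14} = 24, a_{15} = 15, a_{16} = 6, a_{17} = 13, a_{18} = 6, a_{19} = 11, a_{20} = 24, a_{21} = 3, a_{22} = 10, a_{23} = 17, a_{24} = 0, a_{25} = 17, a_{26} = 16, a_{27} = 3, a_{28} = 2, a_{29} = 11.
The sequence repeats with period 28.
(1459 - 0) mod 28 = 3, so a_{1459} = a_3 = 13.

13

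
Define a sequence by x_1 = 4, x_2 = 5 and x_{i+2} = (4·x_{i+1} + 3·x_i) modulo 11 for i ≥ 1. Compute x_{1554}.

Listing terms: x_1 = 4,  x_2 = 5,  x_3 = 10,  x_4 = 0,  x_5 = 8,  x_6 = 10,  x_7 = 9,  x_8 = 0,  x_9 = 5,  x_{10} = 9,  x_{11} = 7,  x_{12} = 0,  x_{13} = 10,  x_{14} = 7,  x_{15} = 3,  x_{16} = 0,  x_{17} = 9,  x_{18} = 3,  x_{19} = 6,  x_{20} = 0,  x_{21} = 7,  x_{22} = 6,  x_{23} = 1,  x_{24} = 0,  x_{25} = 3,  x_{26} = 1,  x_{27} = 2,  x_{28} = 0,  x_{29} = 6,  x_{30} = 2,  x_{31} = 4,  x_{32} = 0,  x_{33} = 1,  x_{34} = 4,  x_{35} = 8,  x_{36} = 0,  x_{37} = 2,  x_{38} = 8,  x_{39} = 5,  x_{40} = 0,  x_{41} = 4,  x_{42} = 5.
Since (x_{41}, x_{42}) = (x_1, x_2) = (4, 5) (two consecutive terms determine the rest), the sequence is periodic with period 40.
So x_{1554} = x_{1 + ((1554-1) mod 40)} = x_{34} = 4.

4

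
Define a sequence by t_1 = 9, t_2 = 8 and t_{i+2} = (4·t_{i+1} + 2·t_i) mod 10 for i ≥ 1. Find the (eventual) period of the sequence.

Listing terms: t_1 = 9,  t_2 = 8,  t_3 = 0,  t_4 = 6,  t_5 = 4,  t_6 = 8,  t_7 = 0.
Since (t_6, t_7) = (t_2, t_3) = (8, 0) (two consecutive terms determine the rest), the sequence is eventually periodic: after a pre-period of length 1 it cycles with period 4.

4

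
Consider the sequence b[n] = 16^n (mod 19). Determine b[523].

We have b[0] = 1; b[1] = 16; b[2] = 9; b[3] = 11; b[4] = 5; b[5] = 4; b[6] = 7; b[7] = 17; b[8] = 6; b[9] = 1.
Since b[9] = b[0] = 1, the sequence is periodic with period 9.
(523 - 0) mod 9 = 1, so b[523] = b[1] = 16.

16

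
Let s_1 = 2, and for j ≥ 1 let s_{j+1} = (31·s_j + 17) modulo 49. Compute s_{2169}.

We have s_1 = 2; s_2 = 30; s_3 = 16; s_4 = 23; s_5 = 44; s_6 = 9; s_7 = 2.
The sequence repeats with period 6.
(2169 - 1) mod 6 = 2, so s_{2169} = s_3 = 16.

16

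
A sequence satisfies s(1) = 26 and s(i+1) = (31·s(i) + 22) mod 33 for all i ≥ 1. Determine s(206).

15

Listing terms: s(1) = 26, s(2) = 3, s(3) = 16, s(4) = 23, s(5) = 9, s(6) = 4, s(7) = 14, s(8) = 27, s(9) = 1, s(10) = 20, s(11) = 15, s(12) = 25, s(13) = 5, s(14) = 12, s(15) = 31, s(16) = 26.
Since s(16) = s(1) = 26, the sequence is periodic with period 15.
(206 - 1) mod 15 = 10, so s(206) = s(11) = 15.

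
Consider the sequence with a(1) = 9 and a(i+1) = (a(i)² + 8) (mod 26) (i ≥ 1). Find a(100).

a(1) = 9,  a(2) = 11,  a(3) = 25,  a(4) = 9.
The sequence repeats with period 3.
So a(100) = a(1 + ((100-1) mod 3)) = a(1) = 9.

9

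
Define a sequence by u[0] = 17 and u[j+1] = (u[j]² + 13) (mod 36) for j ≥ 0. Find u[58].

5

Listing terms: u[0] = 17, u[1] = 14, u[2] = 29, u[3] = 26, u[4] = 5, u[5] = 2, u[6] = 17.
The sequence repeats with period 6.
(58 - 0) mod 6 = 4, so u[58] = u[4] = 5.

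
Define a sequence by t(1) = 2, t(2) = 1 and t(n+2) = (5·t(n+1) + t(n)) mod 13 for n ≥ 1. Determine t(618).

Computing terms: t(1) = 2; t(2) = 1; t(3) = 7; t(4) = 10; t(5) = 5; t(6) = 9; t(7) = 11; t(8) = 12; t(9) = 6; t(10) = 3; t(11) = 8; t(12) = 4; t(13) = 2; t(14) = 1.
Since (t(13), t(14)) = (t(1), t(2)) = (2, 1) (two consecutive terms determine the rest), the sequence is periodic with period 12.
So t(618) = t(1 + ((618-1) mod 12)) = t(6) = 9.

9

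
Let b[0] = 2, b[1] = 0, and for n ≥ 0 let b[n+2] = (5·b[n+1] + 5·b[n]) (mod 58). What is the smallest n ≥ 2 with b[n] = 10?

b[0] = 2, b[1] = 0, b[2] = 10, b[3] = 50, b[4] = 10, b[5] = 10, b[6] = 42, b[7] = 28, b[8] = 2, b[9] = 34, b[10] = 6, b[11] = 26, b[12] = 44, b[13] = 2, b[14] = 56, b[15] = 0, b[16] = 48, b[17] = 8, b[18] = 48, b[19] = 48, b[20] = 16, b[21] = 30, b[22] = 56, b[23] = 24, b[24] = 52, b[25] = 32, b[26] = 14, b[27] = 56, b[28] = 2, b[29] = 0.
Since (b[28], b[29]) = (b[0], b[1]) = (2, 0) (two consecutive terms determine the rest), the sequence is periodic with period 28.
The value 10 first appears (with n ≥ 2) at b[2].

2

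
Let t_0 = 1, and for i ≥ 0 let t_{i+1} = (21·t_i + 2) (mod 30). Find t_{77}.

5

Listing terms: t_0 = 1, t_1 = 23, t_2 = 5, t_3 = 17, t_4 = 29, t_5 = 11, t_6 = 23.
Since t_6 = t_1 = 23, the sequence is eventually periodic: after a pre-period of length 1 it cycles with period 5.
For i ≥ 1, t_i depends only on (i - 1) mod 5. (77 - 1) mod 5 = 1, so t_{77} = t_2 = 5.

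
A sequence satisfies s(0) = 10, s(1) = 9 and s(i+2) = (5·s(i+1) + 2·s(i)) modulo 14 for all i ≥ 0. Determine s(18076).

Computing terms: s(0) = 10, s(1) = 9, s(2) = 9, s(3) = 7, s(4) = 11, s(5) = 13, s(6) = 3, s(7) = 13, s(8) = 1, s(9) = 3, s(10) = 3, s(11) = 7, s(12) = 13, s(13) = 9, s(14) = 1, s(15) = 9, s(16) = 5, s(17) = 1, s(18) = 1, s(19) = 7, s(20) = 9, s(21) = 3, s(22) = 5, s(23) = 3, s(24) = 11, s(25) = 5, s(26) = 5, s(27) = 7, s(28) = 3, s(29) = 1, s(30) = 11, s(31) = 1, s(32) = 13, s(33) = 11, s(34) = 11, s(35) = 7, s(36) = 1, s(37) = 5, s(38) = 13, s(39) = 5, s(40) = 9, s(41) = 13, s(42) = 13, s(43) = 7, s(44) = 5, s(45) = 11, s(46) = 9, s(47) = 11, s(48) = 3, s(49) = 9, s(50) = 9.
Since (s(49), s(50)) = (s(1), s(2)) = (9, 9) (two consecutive terms determine the rest), the sequence is eventually periodic: after a pre-period of length 1 it cycles with period 48.
For i ≥ 1, s(i) depends only on (i - 1) mod 48. (18076 - 1) mod 48 = 27, so s(18076) = s(28) = 3.

3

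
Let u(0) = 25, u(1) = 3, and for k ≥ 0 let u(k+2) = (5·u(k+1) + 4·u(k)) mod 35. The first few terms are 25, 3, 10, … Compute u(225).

Listing terms: u(0) = 25, u(1) = 3, u(2) = 10, u(3) = 27, u(4) = 0, u(5) = 3, u(6) = 15, u(7) = 17, u(8) = 5, u(9) = 23, u(10) = 30, u(11) = 32, u(12) = 0, u(13) = 23, u(14) = 10, u(15) = 2, u(16) = 15, u(17) = 13, u(18) = 20, u(19) = 12, u(20) = 0, u(21) = 13, u(22) = 30, u(23) = 27, u(24) = 10, u(25) = 18, u(26) = 25, u(27) = 22, u(28) = 0, u(29) = 18, u(30) = 20, u(31) = 32, u(32) = 30, u(33) = 33, u(34) = 5, u(35) = 17, u(36) = 0, u(37) = 33, u(38) = 25, u(39) = 12, u(40) = 20, u(41) = 8, u(42) = 15, u(43) = 2, u(44) = 0, u(45) = 8, u(46) = 5, u(47) = 22, u(48) = 25, u(49) = 3.
The sequence repeats with period 48.
(225 - 0) mod 48 = 33, so u(225) = u(33) = 33.

33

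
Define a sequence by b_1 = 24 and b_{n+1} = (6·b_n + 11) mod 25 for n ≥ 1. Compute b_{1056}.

We have b_1 = 24,  b_2 = 5,  b_3 = 16,  b_4 = 7,  b_5 = 3,  b_6 = 4,  b_7 = 10,  b_8 = 21,  b_9 = 12,  b_{10} = 8,  b_{11} = 9,  b_{12} = 15,  b_{13} = 1,  b_{14} = 17,  b_{15} = 13,  b_{16} = 14,  b_{17} = 20,  b_{18} = 6,  b_{19} = 22,  b_{20} = 18,  b_{21} = 19,  b_{22} = 0,  b_{23} = 11,  b_{24} = 2,  b_{25} = 23,  b_{26} = 24.
Since b_{26} = b_1 = 24, the sequence is periodic with period 25.
(1056 - 1) mod 25 = 5, so b_{1056} = b_6 = 4.

4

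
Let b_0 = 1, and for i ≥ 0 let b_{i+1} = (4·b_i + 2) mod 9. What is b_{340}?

0

Listing terms: b_0 = 1; b_1 = 6; b_2 = 8; b_3 = 7; b_4 = 3; b_5 = 5; b_6 = 4; b_7 = 0; b_8 = 2; b_9 = 1.
The sequence repeats with period 9.
(340 - 0) mod 9 = 7, so b_{340} = b_7 = 0.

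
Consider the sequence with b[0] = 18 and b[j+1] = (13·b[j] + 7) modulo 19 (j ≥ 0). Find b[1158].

17

b[0] = 18; b[1] = 13; b[2] = 5; b[3] = 15; b[4] = 12; b[5] = 11; b[6] = 17; b[7] = 0; b[8] = 7; b[9] = 3; b[10] = 8; b[11] = 16; b[12] = 6; b[13] = 9; b[14] = 10; b[15] = 4; b[16] = 2; b[17] = 14; b[18] = 18.
The sequence repeats with period 18.
So b[1158] = b[0 + ((1158-0) mod 18)] = b[6] = 17.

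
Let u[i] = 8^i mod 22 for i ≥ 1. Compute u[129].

18

Listing terms: u[1] = 8, u[2] = 20, u[3] = 6, u[4] = 4, u[5] = 10, u[6] = 14, u[7] = 2, u[8] = 16, u[9] = 18, u[10] = 12, u[11] = 8.
The sequence repeats with period 10.
(129 - 1) mod 10 = 8, so u[129] = u[9] = 18.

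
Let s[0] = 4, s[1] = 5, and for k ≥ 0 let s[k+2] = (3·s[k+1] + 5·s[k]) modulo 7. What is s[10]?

We have s[0] = 4; s[1] = 5; s[2] = 0; s[3] = 4; s[4] = 5.
Since (s[3], s[4]) = (s[0], s[1]) = (4, 5) (two consecutive terms determine the rest), the sequence is periodic with period 3.
So s[10] = s[0 + ((10-0) mod 3)] = s[1] = 5.

5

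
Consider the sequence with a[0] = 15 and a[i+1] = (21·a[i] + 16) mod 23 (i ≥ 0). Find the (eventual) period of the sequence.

22

We have a[0] = 15,  a[1] = 9,  a[2] = 21,  a[3] = 20,  a[4] = 22,  a[5] = 18,  a[6] = 3,  a[7] = 10,  a[8] = 19,  a[9] = 1,  a[10] = 14,  a[11] = 11,  a[12] = 17,  a[13] = 5,  a[14] = 6,  a[15] = 4,  a[16] = 8,  a[17] = 0,  a[18] = 16,  a[19] = 7,  a[20] = 2,  a[21] = 12,  a[22] = 15.
The sequence repeats with period 22.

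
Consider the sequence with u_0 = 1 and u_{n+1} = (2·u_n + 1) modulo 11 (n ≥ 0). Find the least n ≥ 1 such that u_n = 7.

Computing terms: u_0 = 1, u_1 = 3, u_2 = 7, u_3 = 4, u_4 = 9, u_5 = 8, u_6 = 6, u_7 = 2, u_8 = 5, u_9 = 0, u_{10} = 1.
The sequence repeats with period 10.
The value 7 first appears (with n ≥ 1) at u_2.

2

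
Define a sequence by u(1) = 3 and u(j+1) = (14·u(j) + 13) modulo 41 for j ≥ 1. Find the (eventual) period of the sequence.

8

u(1) = 3, u(2) = 14, u(3) = 4, u(4) = 28, u(5) = 36, u(6) = 25, u(7) = 35, u(8) = 11, u(9) = 3.
The sequence repeats with period 8.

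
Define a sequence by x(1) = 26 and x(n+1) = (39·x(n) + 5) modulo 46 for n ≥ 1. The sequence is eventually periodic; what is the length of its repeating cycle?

22

x(1) = 26; x(2) = 7; x(3) = 2; x(4) = 37; x(5) = 22; x(6) = 35; x(7) = 36; x(8) = 29; x(9) = 32; x(10) = 11; x(11) = 20; x(12) = 3; x(13) = 30; x(14) = 25; x(15) = 14; x(16) = 45; x(17) = 12; x(18) = 13; x(19) = 6; x(20) = 9; x(21) = 34; x(22) = 43; x(23) = 26.
The sequence repeats with period 22.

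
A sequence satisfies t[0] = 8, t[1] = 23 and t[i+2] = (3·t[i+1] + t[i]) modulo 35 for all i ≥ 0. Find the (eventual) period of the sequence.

Listing terms: t[0] = 8, t[1] = 23, t[2] = 7, t[3] = 9, t[4] = 34, t[5] = 6, t[6] = 17, t[7] = 22, t[8] = 13, t[9] = 26, t[10] = 21, t[11] = 19, t[12] = 8, t[13] = 8, t[14] = 32, t[15] = 34, t[16] = 29, t[17] = 16, t[18] = 7, t[19] = 2, t[20] = 13, t[21] = 6, t[22] = 31, t[23] = 29, t[24] = 13, t[25] = 33, t[26] = 7, t[27] = 19, t[28] = 29, t[29] = 1, t[30] = 32, t[31] = 27, t[32] = 8, t[33] = 16, t[34] = 21, t[35] = 9, t[36] = 13, t[37] = 13, t[38] = 17, t[39] = 29, t[40] = 34, t[41] = 26, t[42] = 7, t[43] = 12, t[44] = 8, t[45] = 1, t[46] = 11, t[47] = 34, t[48] = 8, t[49] = 23.
The sequence repeats with period 48.

48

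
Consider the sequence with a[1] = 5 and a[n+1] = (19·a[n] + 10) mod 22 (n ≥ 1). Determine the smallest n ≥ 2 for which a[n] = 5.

11

We have a[1] = 5, a[2] = 17, a[3] = 3, a[4] = 1, a[5] = 7, a[6] = 11, a[7] = 21, a[8] = 13, a[9] = 15, a[10] = 9, a[11] = 5.
Since a[11] = a[1] = 5, the sequence is periodic with period 10.
The value 5 next appears (with n ≥ 2) at a[11].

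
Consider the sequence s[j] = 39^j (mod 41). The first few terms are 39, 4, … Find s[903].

Listing terms: s[1] = 39,  s[2] = 4,  s[3] = 33,  s[4] = 16,  s[5] = 9,  s[6] = 23,  s[7] = 36,  s[8] = 10,  s[9] = 21,  s[10] = 40,  s[11] = 2,  s[12] = 37,  s[13] = 8,  s[14] = 25,  s[15] = 32,  s[16] = 18,  s[17] = 5,  s[18] = 31,  s[19] = 20,  s[20] = 1,  s[21] = 39.
The sequence repeats with period 20.
So s[903] = s[1 + ((903-1) mod 20)] = s[3] = 33.

33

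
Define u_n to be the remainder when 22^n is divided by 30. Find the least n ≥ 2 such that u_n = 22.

We have u_1 = 22, u_2 = 4, u_3 = 28, u_4 = 16, u_5 = 22.
The sequence repeats with period 4.
The value 22 next appears (with n ≥ 2) at u_5.

5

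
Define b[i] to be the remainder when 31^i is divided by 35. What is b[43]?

b[1] = 31,  b[2] = 16,  b[3] = 6,  b[4] = 11,  b[5] = 26,  b[6] = 1,  b[7] = 31.
Since b[7] = b[1] = 31, the sequence is periodic with period 6.
(43 - 1) mod 6 = 0, so b[43] = b[1] = 31.

31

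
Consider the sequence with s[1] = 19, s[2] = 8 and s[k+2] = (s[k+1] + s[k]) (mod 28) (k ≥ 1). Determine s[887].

We have s[1] = 19, s[2] = 8, s[3] = 27, s[4] = 7, s[5] = 6, s[6] = 13, s[7] = 19, s[8] = 4, s[9] = 23, s[10] = 27, s[11] = 22, s[12] = 21, s[13] = 15, s[14] = 8, s[15] = 23, s[16] = 3, s[17] = 26, s[18] = 1, s[19] = 27, s[20] = 0, s[21] = 27, s[22] = 27, s[23] = 26, s[24] = 25, s[25] = 23, s[26] = 20, s[27] = 15, s[28] = 7, s[29] = 22, s[30] = 1, s[31] = 23, s[32] = 24, s[33] = 19, s[34] = 15, s[35] = 6, s[36] = 21, s[37] = 27, s[38] = 20, s[39] = 19, s[40] = 11, s[41] = 2, s[42] = 13, s[43] = 15, s[44] = 0, s[45] = 15, s[46] = 15, s[47] = 2, s[48] = 17, s[49] = 19, s[50] = 8.
The sequence repeats with period 48.
So s[887] = s[1 + ((887-1) mod 48)] = s[23] = 26.

26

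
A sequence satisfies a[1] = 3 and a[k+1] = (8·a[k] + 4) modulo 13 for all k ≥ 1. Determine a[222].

2

Computing terms: a[1] = 3, a[2] = 2, a[3] = 7, a[4] = 8, a[5] = 3.
The sequence repeats with period 4.
So a[222] = a[1 + ((222-1) mod 4)] = a[2] = 2.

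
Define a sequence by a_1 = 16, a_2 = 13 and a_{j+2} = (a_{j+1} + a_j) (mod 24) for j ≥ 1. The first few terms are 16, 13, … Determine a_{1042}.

10

a_1 = 16,  a_2 = 13,  a_3 = 5,  a_4 = 18,  a_5 = 23,  a_6 = 17,  a_7 = 16,  a_8 = 9,  a_9 = 1,  a_{10} = 10,  a_{11} = 11,  a_{12} = 21,  a_{13} = 8,  a_{14} = 5,  a_{15} = 13,  a_{16} = 18,  a_{17} = 7,  a_{18} = 1,  a_{19} = 8,  a_{20} = 9,  a_{21} = 17,  a_{22} = 2,  a_{23} = 19,  a_{24} = 21,  a_{25} = 16,  a_{26} = 13.
The sequence repeats with period 24.
So a_{1042} = a_{1 + ((1042-1) mod 24)} = a_{10} = 10.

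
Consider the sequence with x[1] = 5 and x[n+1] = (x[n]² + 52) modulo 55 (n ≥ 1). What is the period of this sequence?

Computing terms: x[1] = 5; x[2] = 22; x[3] = 41; x[4] = 28; x[5] = 11; x[6] = 8; x[7] = 6; x[8] = 33; x[9] = 41.
Since x[9] = x[3] = 41, the sequence is eventually periodic: after a pre-period of length 2 it cycles with period 6.

6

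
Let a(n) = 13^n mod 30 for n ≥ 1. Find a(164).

1

We have a(1) = 13,  a(2) = 19,  a(3) = 7,  a(4) = 1,  a(5) = 13.
The sequence repeats with period 4.
So a(164) = a(1 + ((164-1) mod 4)) = a(4) = 1.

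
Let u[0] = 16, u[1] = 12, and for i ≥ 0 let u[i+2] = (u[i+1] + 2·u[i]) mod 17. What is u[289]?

Computing terms: u[0] = 16,  u[1] = 12,  u[2] = 10,  u[3] = 0,  u[4] = 3,  u[5] = 3,  u[6] = 9,  u[7] = 15,  u[8] = 16,  u[9] = 12.
Since (u[8], u[9]) = (u[0], u[1]) = (16, 12) (two consecutive terms determine the rest), the sequence is periodic with period 8.
(289 - 0) mod 8 = 1, so u[289] = u[1] = 12.

12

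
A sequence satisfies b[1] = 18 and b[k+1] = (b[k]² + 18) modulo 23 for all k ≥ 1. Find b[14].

1

Computing terms: b[1] = 18, b[2] = 20, b[3] = 4, b[4] = 11, b[5] = 1, b[6] = 19, b[7] = 11.
Since b[7] = b[4] = 11, the sequence is eventually periodic: after a pre-period of length 3 it cycles with period 3.
For k ≥ 4, b[k] depends only on (k - 4) mod 3. (14 - 4) mod 3 = 1, so b[14] = b[5] = 1.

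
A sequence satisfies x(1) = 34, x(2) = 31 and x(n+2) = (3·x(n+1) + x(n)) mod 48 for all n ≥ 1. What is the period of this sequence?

24

x(1) = 34,  x(2) = 31,  x(3) = 31,  x(4) = 28,  x(5) = 19,  x(6) = 37,  x(7) = 34,  x(8) = 43,  x(9) = 19,  x(10) = 4,  x(11) = 31,  x(12) = 1,  x(13) = 34,  x(14) = 7,  x(15) = 7,  x(16) = 28,  x(17) = 43,  x(18) = 13,  x(19) = 34,  x(20) = 19,  x(21) = 43,  x(22) = 4,  x(23) = 7,  x(24) = 25,  x(25) = 34,  x(26) = 31.
Since (x(25), x(26)) = (x(1), x(2)) = (34, 31) (two consecutive terms determine the rest), the sequence is periodic with period 24.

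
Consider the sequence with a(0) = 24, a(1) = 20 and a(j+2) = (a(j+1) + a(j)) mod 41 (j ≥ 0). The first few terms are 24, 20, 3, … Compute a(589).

5

Computing terms: a(0) = 24, a(1) = 20, a(2) = 3, a(3) = 23, a(4) = 26, a(5) = 8, a(6) = 34, a(7) = 1, a(8) = 35, a(9) = 36, a(10) = 30, a(11) = 25, a(12) = 14, a(13) = 39, a(14) = 12, a(15) = 10, a(16) = 22, a(17) = 32, a(18) = 13, a(19) = 4, a(20) = 17, a(21) = 21, a(22) = 38, a(23) = 18, a(24) = 15, a(25) = 33, a(26) = 7, a(27) = 40, a(28) = 6, a(29) = 5, a(30) = 11, a(31) = 16, a(32) = 27, a(33) = 2, a(34) = 29, a(35) = 31, a(36) = 19, a(37) = 9, a(38) = 28, a(39) = 37, a(40) = 24, a(41) = 20.
The sequence repeats with period 40.
(589 - 0) mod 40 = 29, so a(589) = a(29) = 5.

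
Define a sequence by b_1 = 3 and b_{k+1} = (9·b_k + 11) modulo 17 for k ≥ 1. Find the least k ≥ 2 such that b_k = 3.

We have b_1 = 3,  b_2 = 4,  b_3 = 13,  b_4 = 9,  b_5 = 7,  b_6 = 6,  b_7 = 14,  b_8 = 1,  b_9 = 3.
The sequence repeats with period 8.
The value 3 next appears (with k ≥ 2) at b_9.

9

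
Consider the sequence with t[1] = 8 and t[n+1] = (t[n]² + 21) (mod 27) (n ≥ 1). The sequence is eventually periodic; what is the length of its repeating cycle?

6

Listing terms: t[1] = 8,  t[2] = 4,  t[3] = 10,  t[4] = 13,  t[5] = 1,  t[6] = 22,  t[7] = 19,  t[8] = 4.
Since t[8] = t[2] = 4, the sequence is eventually periodic: after a pre-period of length 1 it cycles with period 6.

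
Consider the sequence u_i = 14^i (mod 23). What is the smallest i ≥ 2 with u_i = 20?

Computing terms: u_1 = 14, u_2 = 12, u_3 = 7, u_4 = 6, u_5 = 15, u_6 = 3, u_7 = 19, u_8 = 13, u_9 = 21, u_{10} = 18, u_{11} = 22, u_{12} = 9, u_{13} = 11, u_{14} = 16, u_{15} = 17, u_{16} = 8, u_{17} = 20, u_{18} = 4, u_{19} = 10, u_{20} = 2, u_{21} = 5, u_{22} = 1, u_{23} = 14.
The sequence repeats with period 22.
The value 20 first appears (with i ≥ 2) at u_{17}.

17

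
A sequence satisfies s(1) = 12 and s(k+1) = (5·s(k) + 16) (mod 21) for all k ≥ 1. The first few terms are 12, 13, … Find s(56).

13

Listing terms: s(1) = 12; s(2) = 13; s(3) = 18; s(4) = 1; s(5) = 0; s(6) = 16; s(7) = 12.
Since s(7) = s(1) = 12, the sequence is periodic with period 6.
(56 - 1) mod 6 = 1, so s(56) = s(2) = 13.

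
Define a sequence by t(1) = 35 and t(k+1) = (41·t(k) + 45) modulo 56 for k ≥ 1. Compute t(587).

21

t(1) = 35, t(2) = 24, t(3) = 21, t(4) = 10, t(5) = 7, t(6) = 52, t(7) = 49, t(8) = 38, t(9) = 35.
Since t(9) = t(1) = 35, the sequence is periodic with period 8.
(587 - 1) mod 8 = 2, so t(587) = t(3) = 21.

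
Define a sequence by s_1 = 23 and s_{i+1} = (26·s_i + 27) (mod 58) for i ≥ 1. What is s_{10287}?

Computing terms: s_1 = 23; s_2 = 45; s_3 = 37; s_4 = 3; s_5 = 47; s_6 = 31; s_7 = 21; s_8 = 51; s_9 = 19; s_{10} = 57; s_{11} = 1; s_{12} = 53; s_{13} = 13; s_{14} = 17; s_{15} = 5; s_{16} = 41; s_{17} = 49; s_{18} = 25; s_{19} = 39; s_{20} = 55; s_{21} = 7; s_{22} = 35; s_{23} = 9; s_{24} = 29; s_{25} = 27; s_{26} = 33; s_{27} = 15; s_{28} = 11; s_{29} = 23.
Since s_{29} = s_1 = 23, the sequence is periodic with period 28.
(10287 - 1) mod 28 = 10, so s_{10287} = s_{11} = 1.

1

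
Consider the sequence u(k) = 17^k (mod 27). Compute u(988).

10

Computing terms: u(0) = 1; u(1) = 17; u(2) = 19; u(3) = 26; u(4) = 10; u(5) = 8; u(6) = 1.
Since u(6) = u(0) = 1, the sequence is periodic with period 6.
So u(988) = u(0 + ((988-0) mod 6)) = u(4) = 10.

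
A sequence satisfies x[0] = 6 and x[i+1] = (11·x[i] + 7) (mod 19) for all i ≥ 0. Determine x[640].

x[0] = 6; x[1] = 16; x[2] = 12; x[3] = 6.
Since x[3] = x[0] = 6, the sequence is periodic with period 3.
(640 - 0) mod 3 = 1, so x[640] = x[1] = 16.

16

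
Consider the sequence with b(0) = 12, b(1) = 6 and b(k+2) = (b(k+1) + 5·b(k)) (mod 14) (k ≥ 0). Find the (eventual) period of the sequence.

We have b(0) = 12, b(1) = 6, b(2) = 10, b(3) = 12, b(4) = 6.
Since (b(3), b(4)) = (b(0), b(1)) = (12, 6) (two consecutive terms determine the rest), the sequence is periodic with period 3.

3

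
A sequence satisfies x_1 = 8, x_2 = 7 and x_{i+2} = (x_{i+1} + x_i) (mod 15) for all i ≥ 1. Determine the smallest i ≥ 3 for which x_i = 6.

7

Listing terms: x_1 = 8,  x_2 = 7,  x_3 = 0,  x_4 = 7,  x_5 = 7,  x_6 = 14,  x_7 = 6,  x_8 = 5,  x_9 = 11,  x_{10} = 1,  x_{11} = 12,  x_{12} = 13,  x_{13} = 10,  x_{14} = 8,  x_{15} = 3,  x_{16} = 11,  x_{17} = 14,  x_{18} = 10,  x_{19} = 9,  x_{20} = 4,  x_{21} = 13,  x_{22} = 2,  x_{23} = 0,  x_{24} = 2,  x_{25} = 2,  x_{26} = 4,  x_{27} = 6,  x_{28} = 10,  x_{29} = 1,  x_{30} = 11,  x_{31} = 12,  x_{32} = 8,  x_{33} = 5,  x_{34} = 13,  x_{35} = 3,  x_{36} = 1,  x_{37} = 4,  x_{38} = 5,  x_{39} = 9,  x_{40} = 14,  x_{41} = 8,  x_{42} = 7.
The sequence repeats with period 40.
The value 6 first appears (with i ≥ 3) at x_7.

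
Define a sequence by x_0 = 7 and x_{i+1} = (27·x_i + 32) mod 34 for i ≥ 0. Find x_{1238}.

31

We have x_0 = 7,  x_1 = 17,  x_2 = 15,  x_3 = 29,  x_4 = 33,  x_5 = 5,  x_6 = 31,  x_7 = 19,  x_8 = 1,  x_9 = 25,  x_{10} = 27,  x_{11} = 13,  x_{12} = 9,  x_{13} = 3,  x_{14} = 11,  x_{15} = 23,  x_{16} = 7.
Since x_{16} = x_0 = 7, the sequence is periodic with period 16.
So x_{1238} = x_{0 + ((1238-0) mod 16)} = x_6 = 31.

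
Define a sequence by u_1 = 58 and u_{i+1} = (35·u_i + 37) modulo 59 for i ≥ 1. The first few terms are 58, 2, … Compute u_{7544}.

Computing terms: u_1 = 58, u_2 = 2, u_3 = 48, u_4 = 6, u_5 = 11, u_6 = 9, u_7 = 57, u_8 = 26, u_9 = 3, u_{10} = 24, u_{11} = 51, u_{12} = 52, u_{13} = 28, u_{14} = 14, u_{15} = 55, u_{16} = 15, u_{17} = 31, u_{18} = 1, u_{19} = 13, u_{20} = 20, u_{21} = 29, u_{22} = 49, u_{23} = 41, u_{24} = 56, u_{25} = 50, u_{26} = 17, u_{27} = 42, u_{28} = 32, u_{29} = 36, u_{30} = 58.
Since u_{30} = u_1 = 58, the sequence is periodic with period 29.
So u_{7544} = u_{1 + ((7544-1) mod 29)} = u_4 = 6.

6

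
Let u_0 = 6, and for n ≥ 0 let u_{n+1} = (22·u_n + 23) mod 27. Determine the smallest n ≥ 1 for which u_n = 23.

We have u_0 = 6,  u_1 = 20,  u_2 = 4,  u_3 = 3,  u_4 = 8,  u_5 = 10,  u_6 = 0,  u_7 = 23,  u_8 = 16,  u_9 = 24,  u_{10} = 11,  u_{11} = 22,  u_{12} = 21,  u_{13} = 26,  u_{14} = 1,  u_{15} = 18,  u_{16} = 14,  u_{17} = 7,  u_{18} = 15,  u_{19} = 2,  u_{20} = 13,  u_{21} = 12,  u_{22} = 17,  u_{23} = 19,  u_{24} = 9,  u_{25} = 5,  u_{26} = 25,  u_{27} = 6.
The sequence repeats with period 27.
The value 23 first appears (with n ≥ 1) at u_7.

7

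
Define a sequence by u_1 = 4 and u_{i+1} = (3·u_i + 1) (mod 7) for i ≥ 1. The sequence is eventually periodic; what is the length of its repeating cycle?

We have u_1 = 4, u_2 = 6, u_3 = 5, u_4 = 2, u_5 = 0, u_6 = 1, u_7 = 4.
Since u_7 = u_1 = 4, the sequence is periodic with period 6.

6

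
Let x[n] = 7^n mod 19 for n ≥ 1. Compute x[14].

11

Computing terms: x[1] = 7,  x[2] = 11,  x[3] = 1,  x[4] = 7.
Since x[4] = x[1] = 7, the sequence is periodic with period 3.
(14 - 1) mod 3 = 1, so x[14] = x[2] = 11.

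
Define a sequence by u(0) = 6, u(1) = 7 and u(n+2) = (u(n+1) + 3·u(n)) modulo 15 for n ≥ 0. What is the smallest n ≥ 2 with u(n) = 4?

5

Listing terms: u(0) = 6,  u(1) = 7,  u(2) = 10,  u(3) = 1,  u(4) = 1,  u(5) = 4,  u(6) = 7,  u(7) = 4,  u(8) = 10,  u(9) = 7,  u(10) = 7,  u(11) = 13,  u(12) = 4,  u(13) = 13,  u(14) = 10,  u(15) = 4,  u(16) = 4,  u(17) = 1,  u(18) = 13,  u(19) = 1,  u(20) = 10,  u(21) = 13,  u(22) = 13,  u(23) = 7,  u(24) = 1,  u(25) = 7,  u(26) = 10.
Since (u(25), u(26)) = (u(1), u(2)) = (7, 10) (two consecutive terms determine the rest), the sequence is eventually periodic: after a pre-period of length 1 it cycles with period 24.
The value 4 first appears (with n ≥ 2) at u(5).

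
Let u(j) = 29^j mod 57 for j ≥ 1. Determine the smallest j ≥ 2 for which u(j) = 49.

We have u(1) = 29, u(2) = 43, u(3) = 50, u(4) = 25, u(5) = 41, u(6) = 49, u(7) = 53, u(8) = 55, u(9) = 56, u(10) = 28, u(11) = 14, u(12) = 7, u(13) = 32, u(14) = 16, u(15) = 8, u(16) = 4, u(17) = 2, u(18) = 1, u(19) = 29.
The sequence repeats with period 18.
The value 49 first appears (with j ≥ 2) at u(6).

6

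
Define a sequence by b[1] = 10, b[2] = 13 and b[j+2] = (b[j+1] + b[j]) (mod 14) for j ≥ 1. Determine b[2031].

7

We have b[1] = 10, b[2] = 13, b[3] = 9, b[4] = 8, b[5] = 3, b[6] = 11, b[7] = 0, b[8] = 11, b[9] = 11, b[10] = 8, b[11] = 5, b[12] = 13, b[13] = 4, b[14] = 3, b[15] = 7, b[16] = 10, b[17] = 3, b[18] = 13, b[19] = 2, b[20] = 1, b[21] = 3, b[22] = 4, b[23] = 7, b[24] = 11, b[25] = 4, b[26] = 1, b[27] = 5, b[28] = 6, b[29] = 11, b[30] = 3, b[31] = 0, b[32] = 3, b[33] = 3, b[34] = 6, b[35] = 9, b[36] = 1, b[37] = 10, b[38] = 11, b[39] = 7, b[40] = 4, b[41] = 11, b[42] = 1, b[43] = 12, b[44] = 13, b[45] = 11, b[46] = 10, b[47] = 7, b[48] = 3, b[49] = 10, b[50] = 13.
Since (b[49], b[50]) = (b[1], b[2]) = (10, 13) (two consecutive terms determine the rest), the sequence is periodic with period 48.
(2031 - 1) mod 48 = 14, so b[2031] = b[15] = 7.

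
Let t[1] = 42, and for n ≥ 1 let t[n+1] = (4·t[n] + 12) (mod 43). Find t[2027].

16

We have t[1] = 42, t[2] = 8, t[3] = 1, t[4] = 16, t[5] = 33, t[6] = 15, t[7] = 29, t[8] = 42.
Since t[8] = t[1] = 42, the sequence is periodic with period 7.
So t[2027] = t[1 + ((2027-1) mod 7)] = t[4] = 16.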